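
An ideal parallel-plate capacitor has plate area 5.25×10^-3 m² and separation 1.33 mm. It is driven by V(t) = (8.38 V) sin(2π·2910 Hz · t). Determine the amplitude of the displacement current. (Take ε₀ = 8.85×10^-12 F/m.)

5.35×10^-6 A

(dE/dt)_max = V₀ω/d = 1.152×10^8 V/(m·s); ω = 2πf = 1.828×10^4 rad/s.
I_d,max = ε₀ A (dE/dt)_max = (8.85×10^-12)(5.25×10^-3)(1.152×10^8) = 5.35×10^-6 A.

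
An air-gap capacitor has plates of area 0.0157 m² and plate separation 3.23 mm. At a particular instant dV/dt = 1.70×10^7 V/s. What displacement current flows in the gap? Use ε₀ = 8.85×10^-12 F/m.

7.31×10^-4 A

E = V/d so dE/dt = (dV/dt)/d = 5.263×10^9 V/(m·s), and I_d = ε₀ A dE/dt = (8.85×10^-12)(0.0157)(5.263×10^9) = 7.31×10^-4 A.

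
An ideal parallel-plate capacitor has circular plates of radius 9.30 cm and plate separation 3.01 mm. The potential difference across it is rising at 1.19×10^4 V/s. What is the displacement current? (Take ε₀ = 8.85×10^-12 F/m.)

9.51×10^-7 A

E = V/d so dE/dt = (dV/dt)/d = 3.953×10^6 V/(m·s), and I_d = ε₀ A dE/dt = (8.85×10^-12)(0.02717)(3.953×10^6) = 9.51×10^-7 A.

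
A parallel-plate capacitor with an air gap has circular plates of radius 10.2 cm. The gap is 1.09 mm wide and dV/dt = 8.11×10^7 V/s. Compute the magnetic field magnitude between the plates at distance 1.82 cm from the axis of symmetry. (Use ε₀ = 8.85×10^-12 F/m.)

With E = V/d, dE/dt = 7.440×10^10 V/(m·s) and πR² = 0.03269 m², giving I_d = ε₀ πR² dE/dt = 0.02152 A.
For r < R the Ampère–Maxwell law gives B(2πr) = μ₀ I_d (r²/R²), so B = μ₀ I_d r/(2πR²) = (4π×10^-7)(0.02152)(0.0182)/(2π·0.102²) = 7.53×10^-9 T.

7.53×10^-9 T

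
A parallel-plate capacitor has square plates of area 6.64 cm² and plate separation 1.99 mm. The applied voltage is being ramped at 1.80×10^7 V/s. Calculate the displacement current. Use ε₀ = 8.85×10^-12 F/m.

The displacement current equals the charging current C dV/dt. With C = ε₀A/d = (8.85×10^-12)(6.64×10^-4)/(1.99×10^-3) = 2.953×10^-12 F, I_d = (2.953×10^-12)(1.80×10^7) = 5.32×10^-5 A.

5.32×10^-5 A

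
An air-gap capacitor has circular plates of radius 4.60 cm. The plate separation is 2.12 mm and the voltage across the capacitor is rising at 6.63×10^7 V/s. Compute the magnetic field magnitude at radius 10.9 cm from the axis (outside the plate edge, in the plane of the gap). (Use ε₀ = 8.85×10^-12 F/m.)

I_d = C dV/dt with C = ε₀πR²/d = 2.775×10^-11 F, so I_d = (2.775×10^-11)(6.63×10^7) = 1.840×10^-3 A.
For r ≥ R the full I_d is enclosed: B = μ₀ I_d/(2πr) = (4π×10^-7)(1.840×10^-3)/(2π·0.109) = 3.38×10^-9 T.

3.38×10^-9 T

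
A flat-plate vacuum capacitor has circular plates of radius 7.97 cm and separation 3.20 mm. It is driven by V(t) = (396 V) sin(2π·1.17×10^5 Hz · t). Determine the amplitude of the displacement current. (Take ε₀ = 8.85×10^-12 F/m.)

C = ε₀A/d = (8.85×10^-12)(0.01996)/(3.20×10^-3) = 5.520×10^-11 F; ω = 2πf = 7.351×10^5 rad/s.
I_d = C dV/dt, so |I_d|_max = C V₀ ω = (5.520×10^-11)(396)(7.351×10^5) = 0.0161 A.

0.0161 A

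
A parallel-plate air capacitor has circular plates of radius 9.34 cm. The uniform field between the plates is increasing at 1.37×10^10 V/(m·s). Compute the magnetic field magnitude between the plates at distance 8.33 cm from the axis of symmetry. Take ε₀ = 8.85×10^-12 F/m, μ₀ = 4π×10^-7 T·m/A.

6.35×10^-9 T

Total displacement current: I_d = ε₀(πR²)(dE/dt) = (8.85×10^-12)(0.02741)(1.37×10^10) = 3.323×10^-3 A.
For r < R the Ampère–Maxwell law gives B(2πr) = μ₀ I_d (r²/R²), so B = μ₀ I_d r/(2πR²) = (4π×10^-7)(3.323×10^-3)(0.0833)/(2π·0.0934²) = 6.35×10^-9 T.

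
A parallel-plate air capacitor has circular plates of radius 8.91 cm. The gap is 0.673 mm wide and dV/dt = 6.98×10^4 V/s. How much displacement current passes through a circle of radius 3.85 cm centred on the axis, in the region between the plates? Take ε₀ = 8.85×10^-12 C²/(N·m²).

4.27×10^-6 A

I_d = C dV/dt with C = ε₀πR²/d = 3.280×10^-10 F, so I_d = (3.280×10^-10)(6.98×10^4) = 2.289×10^-5 A.
The field is uniform, so I_d,enc = I_d (r/R)² = (2.289×10^-5)(3.85/8.91)² = 4.27×10^-6 A.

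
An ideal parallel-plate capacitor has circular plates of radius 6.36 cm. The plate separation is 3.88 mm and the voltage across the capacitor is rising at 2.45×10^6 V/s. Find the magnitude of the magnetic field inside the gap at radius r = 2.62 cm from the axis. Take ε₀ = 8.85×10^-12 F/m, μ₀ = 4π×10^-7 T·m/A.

9.20×10^-11 T

I_d = C dV/dt with C = ε₀πR²/d = 2.899×10^-11 F, so I_d = (2.899×10^-11)(2.45×10^6) = 7.103×10^-5 A.
An Ampèrian loop of radius r encloses a fraction (r/R)² of I_d. Then B·2πr = μ₀ I_d (r/R)², giving B = μ₀ I_d r/(2πR²) = 9.20×10^-11 T.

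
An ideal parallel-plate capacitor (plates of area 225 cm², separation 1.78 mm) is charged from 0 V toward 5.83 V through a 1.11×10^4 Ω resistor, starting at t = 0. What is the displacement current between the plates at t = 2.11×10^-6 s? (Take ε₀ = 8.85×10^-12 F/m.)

9.60×10^-5 A

C = ε₀A/d = (8.85×10^-12)(0.0225)/(1.78×10^-3) = 1.119×10^-10 F and τ = RC = 1.242×10^-6 s. I_d in the gap equals the RC charging current.
I_d(t) = (V₀/R) e^(−t/τ) = 5.252×10^-4 · e^(−1.699) = 9.60×10^-5 A.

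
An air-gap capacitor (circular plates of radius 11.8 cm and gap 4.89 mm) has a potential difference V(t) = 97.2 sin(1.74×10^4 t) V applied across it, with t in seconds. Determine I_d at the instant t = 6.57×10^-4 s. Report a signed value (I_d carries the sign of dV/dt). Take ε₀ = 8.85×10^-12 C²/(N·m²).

C = ε₀A/d = (8.85×10^-12)(0.04374)/(4.89×10^-3) = 7.916×10^-11 F. dV/dt = V₀ω·cos(ωt); at ωt = 11.4318 rad this factor is 0.4225.
I_d = C dV/dt = (7.916×10^-11)(97.2)(1.74×10^4)(0.4225) = 5.66×10^-5 A.

5.66×10^-5 A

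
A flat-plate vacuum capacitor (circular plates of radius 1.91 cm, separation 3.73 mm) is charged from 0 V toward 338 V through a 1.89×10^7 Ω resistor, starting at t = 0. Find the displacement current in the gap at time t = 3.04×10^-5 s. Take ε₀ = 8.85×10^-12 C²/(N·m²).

C = ε₀A/d = (8.85×10^-12)(1.146×10^-3)/(3.73×10^-3) = 2.719×10^-12 F and τ = RC = 5.139×10^-5 s. I_d in the gap equals the RC charging current.
I_d(t) = (V₀/R) e^(−t/τ) = 1.788×10^-5 · e^(−0.5916) = 9.90×10^-6 A.

9.90×10^-6 A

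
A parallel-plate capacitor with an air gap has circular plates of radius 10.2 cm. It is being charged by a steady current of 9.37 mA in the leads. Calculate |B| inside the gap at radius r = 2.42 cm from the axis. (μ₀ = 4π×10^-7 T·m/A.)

4.36×10^-9 T

Between the plates the displacement current equals the wire current: I_d = 9.37 mA = 9.37×10^-3 A.
For r < R the Ampère–Maxwell law gives B(2πr) = μ₀ I_d (r²/R²), so B = μ₀ I_d r/(2πR²) = (4π×10^-7)(9.37×10^-3)(0.0242)/(2π·0.102²) = 4.36×10^-9 T.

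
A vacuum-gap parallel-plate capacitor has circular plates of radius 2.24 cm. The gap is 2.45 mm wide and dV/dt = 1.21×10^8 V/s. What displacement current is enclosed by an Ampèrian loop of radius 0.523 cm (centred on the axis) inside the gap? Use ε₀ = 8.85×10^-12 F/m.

3.76×10^-5 A

With E = V/d, dE/dt = 4.939×10^10 V/(m·s) and πR² = 1.576×10^-3 m², giving I_d = ε₀ πR² dE/dt = 6.889×10^-4 A.
Through an area πr² the displacement current is I_d·(πr²/πR²) = I_d (r/R)² = 3.76×10^-5 A.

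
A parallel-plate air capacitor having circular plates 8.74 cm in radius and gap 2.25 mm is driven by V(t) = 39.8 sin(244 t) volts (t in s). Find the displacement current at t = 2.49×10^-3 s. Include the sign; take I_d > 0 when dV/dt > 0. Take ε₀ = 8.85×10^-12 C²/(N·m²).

dE/dt = (V₀ω/d)·cos(ωt) with ωt = 0.60756 rad: (39.8)(244)(0.8210)/(2.25×10^-3) = 3.544×10^6 V/(m·s).
I_d = ε₀ A dE/dt = (8.85×10^-12)(0.02400)(3.544×10^6) = 7.53×10^-7 A.

7.53×10^-7 A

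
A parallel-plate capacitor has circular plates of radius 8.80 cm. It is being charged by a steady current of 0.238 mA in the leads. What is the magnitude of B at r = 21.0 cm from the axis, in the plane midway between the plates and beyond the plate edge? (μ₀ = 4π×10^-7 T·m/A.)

No conduction current crosses the gap, so I_d there equals the 2.38×10^-4 A in the leads.
With r > R the enclosed displacement current is the full I_d; B = μ₀ I_d / (2πr) = 2.27×10^-10 T.

2.27×10^-10 T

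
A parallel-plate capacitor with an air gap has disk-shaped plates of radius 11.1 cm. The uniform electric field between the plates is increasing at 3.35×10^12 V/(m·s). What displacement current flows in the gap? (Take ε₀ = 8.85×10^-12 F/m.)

I_d = ε₀ A (dE/dt) = (8.85×10^-12)(0.03871 m²)(3.35×10^12) = 1.15 A.

1.15 A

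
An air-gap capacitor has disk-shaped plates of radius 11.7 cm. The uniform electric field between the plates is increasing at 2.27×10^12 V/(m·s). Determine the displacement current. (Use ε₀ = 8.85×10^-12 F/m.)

0.864 A

With a uniform field, Φ_E = EA, so I_d = ε₀ A dE/dt = 0.864 A.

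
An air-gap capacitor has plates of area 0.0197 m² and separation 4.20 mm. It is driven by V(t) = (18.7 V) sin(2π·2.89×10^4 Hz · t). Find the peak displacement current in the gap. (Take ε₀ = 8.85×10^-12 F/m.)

The displacement current equals the conduction current C dV/dt, which peaks at C V₀ ω.
With C = ε₀A/d = (8.85×10^-12)(0.0197)/(4.20×10^-3) = 4.151×10^-11 F and ω = 2πf = 1.816×10^5 rad/s, I_d,max = (4.151×10^-11)(18.7)(1.816×10^5) = 1.41×10^-4 A.

1.41×10^-4 A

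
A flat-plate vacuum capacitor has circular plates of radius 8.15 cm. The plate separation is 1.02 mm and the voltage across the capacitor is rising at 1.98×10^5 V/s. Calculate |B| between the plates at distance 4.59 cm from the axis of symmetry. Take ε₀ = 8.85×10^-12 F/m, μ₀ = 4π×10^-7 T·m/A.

I_d = C dV/dt with C = ε₀πR²/d = 1.811×10^-10 F, so I_d = (1.811×10^-10)(1.98×10^5) = 3.586×10^-5 A.
∮B·dl = μ₀ I_d,enc with I_d,enc = I_d r²/R² = 1.137×10^-5 A; so B = μ₀ I_d,enc/(2πr) = 4.95×10^-11 T.

4.95×10^-11 T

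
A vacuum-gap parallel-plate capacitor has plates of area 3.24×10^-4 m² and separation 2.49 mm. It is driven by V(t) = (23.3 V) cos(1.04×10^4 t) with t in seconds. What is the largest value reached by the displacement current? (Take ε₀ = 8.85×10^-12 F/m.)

2.79×10^-7 A

(dE/dt)_max = V₀ω/d = 9.732×10^7 V/(m·s); ω = 1.04×10^4 rad/s.
I_d,max = ε₀ A (dE/dt)_max = (8.85×10^-12)(3.24×10^-4)(9.732×10^7) = 2.79×10^-7 A.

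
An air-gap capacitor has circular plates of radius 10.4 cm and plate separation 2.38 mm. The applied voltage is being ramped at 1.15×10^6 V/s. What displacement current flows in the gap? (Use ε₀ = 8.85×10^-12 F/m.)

E = V/d so dE/dt = (dV/dt)/d = 4.832×10^8 V/(m·s), and I_d = ε₀ A dE/dt = (8.85×10^-12)(0.03398)(4.832×10^8) = 1.45×10^-4 A.

1.45×10^-4 A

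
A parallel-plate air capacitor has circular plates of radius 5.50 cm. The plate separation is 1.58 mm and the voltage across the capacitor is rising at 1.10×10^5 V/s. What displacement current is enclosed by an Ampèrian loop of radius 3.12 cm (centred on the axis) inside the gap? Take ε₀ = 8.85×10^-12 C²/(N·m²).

1.88×10^-6 A

dE/dt = (dV/dt)/d = 6.962×10^7 V/(m·s); I_d = ε₀(πR²)(dE/dt) = (8.85×10^-12)(9.503×10^-3)(6.962×10^7) = 5.855×10^-6 A.
Since J_d is uniform, the enclosed fraction is (r/R)² = 0.3218, giving I_d,enc = 1.88×10^-6 A.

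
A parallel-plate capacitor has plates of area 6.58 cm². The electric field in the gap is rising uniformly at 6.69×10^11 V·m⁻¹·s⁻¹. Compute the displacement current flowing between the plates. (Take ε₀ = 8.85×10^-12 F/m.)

I_d = ε₀ A (dE/dt) = (8.85×10^-12)(6.58×10^-4 m²)(6.69×10^11) = 3.90×10^-3 A.

3.90×10^-3 A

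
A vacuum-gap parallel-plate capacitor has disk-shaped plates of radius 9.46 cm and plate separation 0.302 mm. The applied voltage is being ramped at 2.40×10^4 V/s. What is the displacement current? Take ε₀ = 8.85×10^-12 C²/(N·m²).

1.98×10^-5 A

The displacement current equals the charging current C dV/dt. With C = ε₀A/d = (8.85×10^-12)(0.02811)/(3.02×10^-4) = 8.238×10^-10 F, I_d = (8.238×10^-10)(2.40×10^4) = 1.98×10^-5 A.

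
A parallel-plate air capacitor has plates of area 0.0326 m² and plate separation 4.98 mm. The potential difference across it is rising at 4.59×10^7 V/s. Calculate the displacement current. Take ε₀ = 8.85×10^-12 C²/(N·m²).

The displacement current equals the charging current C dV/dt. With C = ε₀A/d = (8.85×10^-12)(0.0326)/(4.98×10^-3) = 5.793×10^-11 F, I_d = (5.793×10^-11)(4.59×10^7) = 2.66×10^-3 A.

2.66×10^-3 A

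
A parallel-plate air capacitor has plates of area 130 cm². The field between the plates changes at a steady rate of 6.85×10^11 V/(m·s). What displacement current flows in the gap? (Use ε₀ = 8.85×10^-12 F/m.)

I_d = ε₀ A (dE/dt) = (8.85×10^-12)(0.0130 m²)(6.85×10^11) = 0.0788 A.

0.0788 A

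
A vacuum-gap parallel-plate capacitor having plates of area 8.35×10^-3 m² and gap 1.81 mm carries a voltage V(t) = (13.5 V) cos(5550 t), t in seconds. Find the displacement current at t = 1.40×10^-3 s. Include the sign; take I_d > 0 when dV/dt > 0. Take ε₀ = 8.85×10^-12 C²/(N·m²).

-3.05×10^-6 A

dV/dt = (13.5)(5550)·−sin(7.77) = -7.466×10^4 V/s.
I_d = C dV/dt with C = ε₀A/d = (8.85×10^-12)(8.35×10^-3)/(1.81×10^-3) = 4.083×10^-11 F, so I_d = (4.083×10^-11)(-7.466×10^4) = -3.05×10^-6 A.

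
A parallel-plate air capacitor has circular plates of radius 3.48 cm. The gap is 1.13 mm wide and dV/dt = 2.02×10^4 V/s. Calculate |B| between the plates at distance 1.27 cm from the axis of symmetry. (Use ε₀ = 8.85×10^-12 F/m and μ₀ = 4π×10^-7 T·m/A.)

I_d = C dV/dt with C = ε₀πR²/d = 2.980×10^-11 F, so I_d = (2.980×10^-11)(2.02×10^4) = 6.020×10^-7 A.
An Ampèrian loop of radius r encloses a fraction (r/R)² of I_d. Then B·2πr = μ₀ I_d (r/R)², giving B = μ₀ I_d r/(2πR²) = 1.26×10^-12 T.

1.26×10^-12 T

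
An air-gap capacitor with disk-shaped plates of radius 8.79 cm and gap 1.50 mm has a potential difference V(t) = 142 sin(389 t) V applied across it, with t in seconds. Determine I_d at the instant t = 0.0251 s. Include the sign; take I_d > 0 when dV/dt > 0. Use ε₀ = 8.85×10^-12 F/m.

dE/dt = (V₀ω/d)·cos(ωt) with ωt = 9.7639 rad: (142)(389)(-0.9430)/(1.50×10^-3) = -3.473×10^7 V/(m·s).
I_d = ε₀ A dE/dt = (8.85×10^-12)(0.02427)(-3.473×10^7) = -7.46×10^-6 A.

-7.46×10^-6 A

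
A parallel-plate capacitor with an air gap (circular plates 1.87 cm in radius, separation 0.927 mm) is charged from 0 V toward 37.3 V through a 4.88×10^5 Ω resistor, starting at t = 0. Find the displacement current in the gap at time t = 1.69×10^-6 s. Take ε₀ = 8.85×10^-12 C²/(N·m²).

C = ε₀A/d = (8.85×10^-12)(1.099×10^-3)/(9.27×10^-4) = 1.049×10^-11 F, so τ = RC = 5.119×10^-6 s.
The conduction current is I(t) = (V₀/R) e^(−t/τ), and the displacement current between the plates equals it.
t/τ = 0.3301; I_d = (37.3/4.88×10^5) · e^(−0.3301) = (7.643×10^-5)(0.7189) = 5.49×10^-5 A.

5.49×10^-5 A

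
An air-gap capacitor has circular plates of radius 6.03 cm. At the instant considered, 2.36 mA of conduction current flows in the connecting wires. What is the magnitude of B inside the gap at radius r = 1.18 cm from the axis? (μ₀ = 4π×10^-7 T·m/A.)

1.53×10^-9 T

No conduction current crosses the gap, so I_d there equals the 2.36×10^-3 A in the leads.
∮B·dl = μ₀ I_d,enc with I_d,enc = I_d r²/R² = 9.037×10^-5 A; so B = μ₀ I_d,enc/(2πr) = 1.53×10^-9 T.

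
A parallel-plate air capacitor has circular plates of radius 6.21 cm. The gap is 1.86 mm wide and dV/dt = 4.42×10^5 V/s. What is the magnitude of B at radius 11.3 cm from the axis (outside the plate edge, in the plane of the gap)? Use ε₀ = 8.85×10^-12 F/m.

dE/dt = (dV/dt)/d = 2.376×10^8 V/(m·s); I_d = ε₀(πR²)(dE/dt) = (8.85×10^-12)(0.01212)(2.376×10^8) = 2.549×10^-5 A.
Outside the plates the loop encloses all of I_d, so B·2πr = μ₀ I_d and B = 4.51×10^-11 T.

4.51×10^-11 T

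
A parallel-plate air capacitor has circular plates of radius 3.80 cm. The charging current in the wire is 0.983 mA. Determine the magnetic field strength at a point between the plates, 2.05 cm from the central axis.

Between the plates the displacement current equals the wire current: I_d = 0.983 mA = 9.83×10^-4 A.
An Ampèrian loop of radius r encloses a fraction (r/R)² of I_d. Then B·2πr = μ₀ I_d (r/R)², giving B = μ₀ I_d r/(2πR²) = 2.79×10^-9 T.

2.79×10^-9 T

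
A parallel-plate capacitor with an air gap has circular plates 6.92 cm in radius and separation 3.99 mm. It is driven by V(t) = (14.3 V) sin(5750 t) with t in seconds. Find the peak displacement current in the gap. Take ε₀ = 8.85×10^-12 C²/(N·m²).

2.74×10^-6 A

The displacement current equals the conduction current C dV/dt, which peaks at C V₀ ω.
With C = ε₀A/d = (8.85×10^-12)(0.01504)/(3.99×10^-3) = 3.336×10^-11 F and ω = 5750 rad/s, I_d,max = (3.336×10^-11)(14.3)(5750) = 2.74×10^-6 A.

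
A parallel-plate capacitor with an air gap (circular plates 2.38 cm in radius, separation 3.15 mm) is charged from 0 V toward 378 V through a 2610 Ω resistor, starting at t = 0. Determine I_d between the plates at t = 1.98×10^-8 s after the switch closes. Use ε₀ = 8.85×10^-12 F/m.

0.0318 A

With C = ε₀A/d = (8.85×10^-12)(1.780×10^-3)/(3.15×10^-3) = 5.001×10^-12 F, the time constant is τ = RC = 1.305×10^-8 s, so t/τ = 1.517 and e^(−t/τ) = 0.2194.
I_d = I_cond = (V₀/R) e^(−t/τ) = (0.1448)(0.2194) = 0.0318 A.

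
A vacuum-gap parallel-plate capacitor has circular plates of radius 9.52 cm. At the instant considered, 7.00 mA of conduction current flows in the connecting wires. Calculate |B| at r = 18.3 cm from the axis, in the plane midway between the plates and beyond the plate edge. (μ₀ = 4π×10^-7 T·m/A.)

No conduction current crosses the gap, so I_d there equals the 7.00×10^-3 A in the leads.
With r > R the enclosed displacement current is the full I_d; B = μ₀ I_d / (2πr) = 7.65×10^-9 T.

7.65×10^-9 T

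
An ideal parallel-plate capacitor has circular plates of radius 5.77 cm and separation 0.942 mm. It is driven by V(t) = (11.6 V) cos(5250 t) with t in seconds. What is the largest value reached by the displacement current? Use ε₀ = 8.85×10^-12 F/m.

5.98×10^-6 A

The displacement current equals the conduction current C dV/dt, which peaks at C V₀ ω.
With C = ε₀A/d = (8.85×10^-12)(0.01046)/(9.42×10^-4) = 9.827×10^-11 F and ω = 5250 rad/s, I_d,max = (9.827×10^-11)(11.6)(5250) = 5.98×10^-6 A.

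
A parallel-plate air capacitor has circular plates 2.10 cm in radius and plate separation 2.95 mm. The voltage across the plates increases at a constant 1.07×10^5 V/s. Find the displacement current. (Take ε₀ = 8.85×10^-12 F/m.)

The displacement current equals the charging current C dV/dt. With C = ε₀A/d = (8.85×10^-12)(1.385×10^-3)/(2.95×10^-3) = 4.155×10^-12 F, I_d = (4.155×10^-12)(1.07×10^5) = 4.45×10^-7 A.

4.45×10^-7 A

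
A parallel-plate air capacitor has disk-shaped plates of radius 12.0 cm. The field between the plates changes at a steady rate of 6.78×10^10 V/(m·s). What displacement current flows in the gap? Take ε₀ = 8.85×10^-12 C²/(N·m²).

0.0271 A

With a uniform field, Φ_E = EA, so I_d = ε₀ A dE/dt = 0.0271 A.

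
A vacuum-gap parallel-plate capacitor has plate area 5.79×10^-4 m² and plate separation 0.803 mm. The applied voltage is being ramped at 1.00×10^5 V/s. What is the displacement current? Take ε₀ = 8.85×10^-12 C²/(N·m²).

The field between the plates is E = V/d, so dE/dt = (1.00×10^5)/(8.03×10^-4 m) = 1.245×10^8 V/(m·s).
I_d = ε₀ A (dE/dt) = (8.85×10^-12)(5.79×10^-4)(1.245×10^8) = 6.38×10^-7 A.

6.38×10^-7 A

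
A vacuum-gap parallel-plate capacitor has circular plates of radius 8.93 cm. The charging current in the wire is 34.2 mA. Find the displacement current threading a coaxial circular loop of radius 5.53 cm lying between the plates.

By continuity the displacement current in the gap matches the conduction current: I_d = 0.0342 A.
The field is uniform, so I_d,enc = I_d (r/R)² = (0.0342)(5.53/8.93)² = 0.0131 A.

0.0131 A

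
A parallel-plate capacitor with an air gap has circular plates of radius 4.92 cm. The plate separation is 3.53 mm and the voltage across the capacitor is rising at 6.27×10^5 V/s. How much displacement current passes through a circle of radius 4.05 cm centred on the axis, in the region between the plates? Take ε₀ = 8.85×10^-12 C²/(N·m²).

8.10×10^-6 A

With E = V/d, dE/dt = 1.776×10^8 V/(m·s) and πR² = 7.605×10^-3 m², giving I_d = ε₀ πR² dE/dt = 1.195×10^-5 A.
Since J_d is uniform, the enclosed fraction is (r/R)² = 0.6776, giving I_d,enc = 8.10×10^-6 A.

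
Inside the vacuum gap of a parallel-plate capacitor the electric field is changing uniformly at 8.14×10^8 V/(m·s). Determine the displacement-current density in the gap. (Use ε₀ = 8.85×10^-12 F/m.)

7.20×10^-3 A/m²

J_d = ε₀ ∂E/∂t, so J_d = 7.20×10^-3 A/m².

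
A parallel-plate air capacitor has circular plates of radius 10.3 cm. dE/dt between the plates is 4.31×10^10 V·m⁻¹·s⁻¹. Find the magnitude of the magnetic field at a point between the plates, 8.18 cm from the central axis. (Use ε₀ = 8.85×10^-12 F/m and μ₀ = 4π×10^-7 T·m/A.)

1.96×10^-8 T

Total displacement current: I_d = ε₀(πR²)(dE/dt) = (8.85×10^-12)(0.03333)(4.31×10^10) = 0.01271 A.
For r < R the Ampère–Maxwell law gives B(2πr) = μ₀ I_d (r²/R²), so B = μ₀ I_d r/(2πR²) = (4π×10^-7)(0.01271)(0.0818)/(2π·0.103²) = 1.96×10^-8 T.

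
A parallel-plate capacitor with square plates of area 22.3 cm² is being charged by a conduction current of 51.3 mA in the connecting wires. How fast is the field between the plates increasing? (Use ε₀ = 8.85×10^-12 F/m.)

2.60×10^12 V/(m·s)

Charge continuity gives I_d = I = 0.0513 A between the plates.
Then dE/dt = I_d/(ε₀A) = 2.60×10^12 V/(m·s).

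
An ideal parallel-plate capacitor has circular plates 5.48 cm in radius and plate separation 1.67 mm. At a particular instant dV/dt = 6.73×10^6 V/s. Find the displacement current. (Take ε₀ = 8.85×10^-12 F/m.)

3.36×10^-4 A

The displacement current equals the charging current C dV/dt. With C = ε₀A/d = (8.85×10^-12)(9.434×10^-3)/(1.67×10^-3) = 4.999×10^-11 F, I_d = (4.999×10^-11)(6.73×10^6) = 3.36×10^-4 A.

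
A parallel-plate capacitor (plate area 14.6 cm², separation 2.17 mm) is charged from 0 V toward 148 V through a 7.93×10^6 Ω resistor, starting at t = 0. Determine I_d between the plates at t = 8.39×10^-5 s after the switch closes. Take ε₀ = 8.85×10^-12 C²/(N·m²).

3.16×10^-6 A

C = ε₀A/d = (8.85×10^-12)(1.46×10^-3)/(2.17×10^-3) = 5.954×10^-12 F, so τ = RC = 4.722×10^-5 s.
The conduction current is I(t) = (V₀/R) e^(−t/τ), and the displacement current between the plates equals it.
t/τ = 1.777; I_d = (148/7.93×10^6) · e^(−1.777) = (1.866×10^-5)(0.1691) = 3.16×10^-6 A.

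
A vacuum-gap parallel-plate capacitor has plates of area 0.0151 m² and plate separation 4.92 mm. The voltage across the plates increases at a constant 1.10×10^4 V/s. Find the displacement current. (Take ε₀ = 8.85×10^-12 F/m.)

The field between the plates is E = V/d, so dE/dt = (1.10×10^4)/(4.92×10^-3 m) = 2.236×10^6 V/(m·s).
I_d = ε₀ A (dE/dt) = (8.85×10^-12)(0.0151)(2.236×10^6) = 2.99×10^-7 A.

2.99×10^-7 A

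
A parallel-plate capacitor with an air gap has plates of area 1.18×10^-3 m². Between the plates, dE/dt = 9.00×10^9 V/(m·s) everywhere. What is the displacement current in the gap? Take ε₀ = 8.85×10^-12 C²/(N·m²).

9.40×10^-5 A

With a uniform field, Φ_E = EA, so I_d = ε₀ A dE/dt = 9.40×10^-5 A.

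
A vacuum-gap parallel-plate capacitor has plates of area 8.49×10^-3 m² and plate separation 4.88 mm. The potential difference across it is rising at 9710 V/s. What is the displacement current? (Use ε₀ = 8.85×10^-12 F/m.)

The field between the plates is E = V/d, so dE/dt = (9710)/(4.88×10^-3 m) = 1.990×10^6 V/(m·s).
I_d = ε₀ A (dE/dt) = (8.85×10^-12)(8.49×10^-3)(1.990×10^6) = 1.50×10^-7 A.

1.50×10^-7 A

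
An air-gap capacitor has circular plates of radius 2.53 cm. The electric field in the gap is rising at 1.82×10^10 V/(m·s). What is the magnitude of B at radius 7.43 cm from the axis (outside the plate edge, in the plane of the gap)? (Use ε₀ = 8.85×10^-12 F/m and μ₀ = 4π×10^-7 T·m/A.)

8.72×10^-10 T

Through the whole plate area (πR² = 2.011×10^-3 m²), I_d = ε₀ πR² dE/dt = 3.239×10^-4 A.
With r > R the enclosed displacement current is the full I_d; B = μ₀ I_d / (2πr) = 8.72×10^-10 T.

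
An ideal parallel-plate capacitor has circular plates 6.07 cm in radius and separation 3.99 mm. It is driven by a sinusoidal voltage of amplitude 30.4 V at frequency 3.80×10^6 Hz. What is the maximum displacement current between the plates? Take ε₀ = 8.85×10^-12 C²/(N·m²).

0.0186 A

C = ε₀A/d = (8.85×10^-12)(0.01158)/(3.99×10^-3) = 2.568×10^-11 F; ω = 2πf = 2.388×10^7 rad/s.
I_d = C dV/dt, so |I_d|_max = C V₀ ω = (2.568×10^-11)(30.4)(2.388×10^7) = 0.0186 A.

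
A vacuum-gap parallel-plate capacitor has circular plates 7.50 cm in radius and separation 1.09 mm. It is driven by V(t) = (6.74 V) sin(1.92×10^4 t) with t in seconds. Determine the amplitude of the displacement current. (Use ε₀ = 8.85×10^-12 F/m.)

(dE/dt)_max = V₀ω/d = 1.187×10^8 V/(m·s); ω = 1.92×10^4 rad/s.
I_d,max = ε₀ A (dE/dt)_max = (8.85×10^-12)(0.01767)(1.187×10^8) = 1.86×10^-5 A.

1.86×10^-5 A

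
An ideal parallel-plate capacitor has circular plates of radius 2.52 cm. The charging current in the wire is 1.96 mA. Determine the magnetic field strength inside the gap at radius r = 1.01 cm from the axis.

6.23×10^-9 T

By continuity the displacement current in the gap matches the conduction current: I_d = 1.96×10^-3 A.
For r < R the Ampère–Maxwell law gives B(2πr) = μ₀ I_d (r²/R²), so B = μ₀ I_d r/(2πR²) = (4π×10^-7)(1.96×10^-3)(0.0101)/(2π·0.0252²) = 6.23×10^-9 T.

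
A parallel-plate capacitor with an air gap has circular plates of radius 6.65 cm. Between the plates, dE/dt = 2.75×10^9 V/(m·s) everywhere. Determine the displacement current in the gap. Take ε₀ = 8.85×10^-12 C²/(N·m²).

I_d = ε₀ A (dE/dt) = (8.85×10^-12)(0.01389 m²)(2.75×10^9) = 3.38×10^-4 A.

3.38×10^-4 A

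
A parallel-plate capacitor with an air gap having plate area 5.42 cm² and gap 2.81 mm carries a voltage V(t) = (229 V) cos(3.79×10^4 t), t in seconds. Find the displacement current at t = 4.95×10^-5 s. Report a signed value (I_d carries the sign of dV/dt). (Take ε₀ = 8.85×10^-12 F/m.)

-1.41×10^-5 A

dV/dt = (229)(3.79×10^4)·−sin(1.87605) = -8.278×10^6 V/s.
I_d = C dV/dt with C = ε₀A/d = (8.85×10^-12)(5.42×10^-4)/(2.81×10^-3) = 1.707×10^-12 F, so I_d = (1.707×10^-12)(-8.278×10^6) = -1.41×10^-5 A.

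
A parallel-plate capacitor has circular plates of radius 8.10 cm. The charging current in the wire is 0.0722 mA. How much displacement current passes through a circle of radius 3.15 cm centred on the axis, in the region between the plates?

1.09×10^-5 A

By continuity the displacement current in the gap matches the conduction current: I_d = 7.22×10^-5 A.
Since J_d is uniform, the enclosed fraction is (r/R)² = 0.1512, giving I_d,enc = 1.09×10^-5 A.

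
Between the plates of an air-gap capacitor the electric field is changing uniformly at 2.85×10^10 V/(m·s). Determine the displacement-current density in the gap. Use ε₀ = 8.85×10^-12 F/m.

J_d = ε₀ dE/dt = (8.85×10^-12)(2.85×10^10) = 0.252 A/m².

0.252 A/m²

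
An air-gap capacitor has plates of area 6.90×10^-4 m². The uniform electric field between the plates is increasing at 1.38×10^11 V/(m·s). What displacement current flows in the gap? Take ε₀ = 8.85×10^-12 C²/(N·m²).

The displacement current is ε₀ times dΦ_E/dt = ε₀ A dE/dt = (8.85×10^-12)(6.90×10^-4)(1.38×10^11) = 8.43×10^-4 A.

8.43×10^-4 A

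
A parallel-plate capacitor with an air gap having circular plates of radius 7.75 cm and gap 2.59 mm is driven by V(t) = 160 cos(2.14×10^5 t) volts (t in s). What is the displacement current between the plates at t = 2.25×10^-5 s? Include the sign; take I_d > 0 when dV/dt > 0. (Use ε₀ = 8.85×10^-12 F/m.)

2.20×10^-3 A

C = ε₀A/d = (8.85×10^-12)(0.01887)/(2.59×10^-3) = 6.448×10^-11 F. dV/dt = V₀ω·−sin(ωt); at ωt = 4.815 rad this factor is 0.9947.
I_d = C dV/dt = (6.448×10^-11)(160)(2.14×10^5)(0.9947) = 2.20×10^-3 A.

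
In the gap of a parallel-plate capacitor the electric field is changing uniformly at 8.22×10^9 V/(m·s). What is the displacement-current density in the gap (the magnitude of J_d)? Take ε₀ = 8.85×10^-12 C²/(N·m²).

0.0727 A/m²

The displacement-current density is ε₀ ∂E/∂t = (8.85×10^-12)(8.22×10^9) = 0.0727 A/m².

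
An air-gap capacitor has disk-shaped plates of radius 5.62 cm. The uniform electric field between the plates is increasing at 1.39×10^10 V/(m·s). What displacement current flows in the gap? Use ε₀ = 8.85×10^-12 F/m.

With a uniform field, Φ_E = EA, so I_d = ε₀ A dE/dt = 1.22×10^-3 A.

1.22×10^-3 A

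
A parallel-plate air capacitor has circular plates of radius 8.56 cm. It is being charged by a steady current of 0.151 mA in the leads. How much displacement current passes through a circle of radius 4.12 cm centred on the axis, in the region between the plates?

3.50×10^-5 A

Between the plates the displacement current equals the wire current: I_d = 0.151 mA = 1.51×10^-4 A.
The field is uniform, so I_d,enc = I_d (r/R)² = (1.51×10^-4)(4.12/8.56)² = 3.50×10^-5 A.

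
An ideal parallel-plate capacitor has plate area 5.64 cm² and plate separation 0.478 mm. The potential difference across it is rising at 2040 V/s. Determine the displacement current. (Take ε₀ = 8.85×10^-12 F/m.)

The displacement current equals the charging current C dV/dt. With C = ε₀A/d = (8.85×10^-12)(5.64×10^-4)/(4.78×10^-4) = 1.044×10^-11 F, I_d = (1.044×10^-11)(2040) = 2.13×10^-8 A.

2.13×10^-8 A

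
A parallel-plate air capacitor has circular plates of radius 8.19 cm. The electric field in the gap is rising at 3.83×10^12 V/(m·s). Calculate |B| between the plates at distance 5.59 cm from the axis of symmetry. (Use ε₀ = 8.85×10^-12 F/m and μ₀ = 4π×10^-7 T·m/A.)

Total displacement current: I_d = ε₀(πR²)(dE/dt) = (8.85×10^-12)(0.02107)(3.83×10^12) = 0.7142 A.
For r < R the Ampère–Maxwell law gives B(2πr) = μ₀ I_d (r²/R²), so B = μ₀ I_d r/(2πR²) = (4π×10^-7)(0.7142)(0.0559)/(2π·0.0819²) = 1.19×10^-6 T.

1.19×10^-6 T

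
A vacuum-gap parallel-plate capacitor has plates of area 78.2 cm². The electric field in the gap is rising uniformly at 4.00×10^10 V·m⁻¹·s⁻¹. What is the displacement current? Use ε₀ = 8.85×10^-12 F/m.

2.77×10^-3 A

The displacement current is ε₀ times dΦ_E/dt = ε₀ A dE/dt = (8.85×10^-12)(7.82×10^-3)(4.00×10^10) = 2.77×10^-3 A.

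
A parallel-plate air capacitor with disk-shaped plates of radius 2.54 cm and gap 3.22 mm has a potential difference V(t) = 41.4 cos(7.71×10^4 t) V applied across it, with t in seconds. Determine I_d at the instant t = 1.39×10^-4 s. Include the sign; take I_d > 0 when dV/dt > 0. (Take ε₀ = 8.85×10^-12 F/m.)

dV/dt = (41.4)(7.71×10^4)·−sin(10.7169) = 3.069×10^6 V/s.
I_d = C dV/dt with C = ε₀A/d = (8.85×10^-12)(2.027×10^-3)/(3.22×10^-3) = 5.571×10^-12 F, so I_d = (5.571×10^-12)(3.069×10^6) = 1.71×10^-5 A.

1.71×10^-5 A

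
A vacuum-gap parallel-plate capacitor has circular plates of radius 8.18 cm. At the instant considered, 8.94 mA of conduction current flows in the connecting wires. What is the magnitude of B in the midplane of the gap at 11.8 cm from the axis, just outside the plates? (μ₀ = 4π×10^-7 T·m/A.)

No conduction current crosses the gap, so I_d there equals the 8.94×10^-3 A in the leads.
For r ≥ R the full I_d is enclosed: B = μ₀ I_d/(2πr) = (4π×10^-7)(8.94×10^-3)/(2π·0.118) = 1.52×10^-8 T.

1.52×10^-8 T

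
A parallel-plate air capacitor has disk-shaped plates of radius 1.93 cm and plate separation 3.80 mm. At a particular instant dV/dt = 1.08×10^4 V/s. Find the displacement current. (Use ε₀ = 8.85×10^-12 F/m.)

2.94×10^-8 A

E = V/d so dE/dt = (dV/dt)/d = 2.842×10^6 V/(m·s), and I_d = ε₀ A dE/dt = (8.85×10^-12)(1.170×10^-3)(2.842×10^6) = 2.94×10^-8 A.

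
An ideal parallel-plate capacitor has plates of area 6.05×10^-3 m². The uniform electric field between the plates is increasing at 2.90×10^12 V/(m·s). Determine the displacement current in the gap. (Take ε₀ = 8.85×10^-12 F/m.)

0.155 A

The displacement current is ε₀ times dΦ_E/dt = ε₀ A dE/dt = (8.85×10^-12)(6.05×10^-3)(2.90×10^12) = 0.155 A.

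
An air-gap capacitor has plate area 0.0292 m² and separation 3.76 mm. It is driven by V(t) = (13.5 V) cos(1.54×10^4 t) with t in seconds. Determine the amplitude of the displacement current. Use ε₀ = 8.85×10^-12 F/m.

1.43×10^-5 A

C = ε₀A/d = (8.85×10^-12)(0.0292)/(3.76×10^-3) = 6.873×10^-11 F; ω = 1.54×10^4 rad/s.
I_d = C dV/dt, so |I_d|_max = C V₀ ω = (6.873×10^-11)(13.5)(1.54×10^4) = 1.43×10^-5 A.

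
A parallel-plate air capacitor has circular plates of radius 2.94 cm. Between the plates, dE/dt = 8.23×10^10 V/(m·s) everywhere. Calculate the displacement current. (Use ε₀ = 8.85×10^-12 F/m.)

With a uniform field, Φ_E = EA, so I_d = ε₀ A dE/dt = 1.98×10^-3 A.

1.98×10^-3 A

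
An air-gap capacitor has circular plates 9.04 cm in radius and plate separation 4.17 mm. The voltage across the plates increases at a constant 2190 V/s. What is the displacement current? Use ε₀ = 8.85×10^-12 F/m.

The field between the plates is E = V/d, so dE/dt = (2190)/(4.17×10^-3 m) = 5.252×10^5 V/(m·s).
I_d = ε₀ A (dE/dt) = (8.85×10^-12)(0.02567)(5.252×10^5) = 1.19×10^-7 A.

1.19×10^-7 A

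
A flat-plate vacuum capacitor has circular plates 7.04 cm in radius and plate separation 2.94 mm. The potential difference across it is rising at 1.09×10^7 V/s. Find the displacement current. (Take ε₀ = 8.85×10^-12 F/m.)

The field between the plates is E = V/d, so dE/dt = (1.09×10^7)/(2.94×10^-3 m) = 3.707×10^9 V/(m·s).
I_d = ε₀ A (dE/dt) = (8.85×10^-12)(0.01557)(3.707×10^9) = 5.11×10^-4 A.

5.11×10^-4 A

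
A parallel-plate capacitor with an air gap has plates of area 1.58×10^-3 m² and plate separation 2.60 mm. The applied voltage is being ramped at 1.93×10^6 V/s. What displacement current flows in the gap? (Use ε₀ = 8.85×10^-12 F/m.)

The displacement current equals the charging current C dV/dt. With C = ε₀A/d = (8.85×10^-12)(1.58×10^-3)/(2.60×10^-3) = 5.378×10^-12 F, I_d = (5.378×10^-12)(1.93×10^6) = 1.04×10^-5 A.

1.04×10^-5 A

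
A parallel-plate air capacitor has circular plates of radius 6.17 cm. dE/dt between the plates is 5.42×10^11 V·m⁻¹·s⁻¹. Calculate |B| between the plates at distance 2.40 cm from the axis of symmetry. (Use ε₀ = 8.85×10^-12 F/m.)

Total displacement current: I_d = ε₀(πR²)(dE/dt) = (8.85×10^-12)(0.01196)(5.42×10^11) = 0.05737 A.
For r < R the Ampère–Maxwell law gives B(2πr) = μ₀ I_d (r²/R²), so B = μ₀ I_d r/(2πR²) = (4π×10^-7)(0.05737)(0.0240)/(2π·0.0617²) = 7.23×10^-8 T.

7.23×10^-8 T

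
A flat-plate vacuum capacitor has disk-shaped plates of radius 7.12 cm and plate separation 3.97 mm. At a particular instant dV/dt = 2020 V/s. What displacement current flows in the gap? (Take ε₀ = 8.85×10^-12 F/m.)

The field between the plates is E = V/d, so dE/dt = (2020)/(3.97×10^-3 m) = 5.088×10^5 V/(m·s).
I_d = ε₀ A (dE/dt) = (8.85×10^-12)(0.01593)(5.088×10^5) = 7.17×10^-8 A.

7.17×10^-8 A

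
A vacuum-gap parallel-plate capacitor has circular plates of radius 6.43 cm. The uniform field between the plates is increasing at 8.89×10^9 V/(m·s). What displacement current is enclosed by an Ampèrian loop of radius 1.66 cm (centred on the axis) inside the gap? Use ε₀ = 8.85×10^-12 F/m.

Total displacement current: I_d = ε₀(πR²)(dE/dt) = (8.85×10^-12)(0.01299)(8.89×10^9) = 1.022×10^-3 A.
Through an area πr² the displacement current is I_d·(πr²/πR²) = I_d (r/R)² = 6.81×10^-5 A.

6.81×10^-5 A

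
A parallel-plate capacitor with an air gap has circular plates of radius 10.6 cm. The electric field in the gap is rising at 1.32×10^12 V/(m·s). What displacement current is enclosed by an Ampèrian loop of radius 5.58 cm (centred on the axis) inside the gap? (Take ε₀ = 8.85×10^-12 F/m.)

0.114 A

Through the whole plate area (πR² = 0.03530 m²), I_d = ε₀ πR² dE/dt = 0.4124 A.
Since J_d is uniform, the enclosed fraction is (r/R)² = 0.2771, giving I_d,enc = 0.114 A.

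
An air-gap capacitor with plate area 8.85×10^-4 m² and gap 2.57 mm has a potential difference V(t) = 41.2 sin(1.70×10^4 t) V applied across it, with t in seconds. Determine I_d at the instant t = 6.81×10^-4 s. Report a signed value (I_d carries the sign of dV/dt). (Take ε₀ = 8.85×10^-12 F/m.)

C = ε₀A/d = (8.85×10^-12)(8.85×10^-4)/(2.57×10^-3) = 3.048×10^-12 F. dV/dt = V₀ω·cos(ωt); at ωt = 11.577 rad this factor is 0.5492.
I_d = C dV/dt = (3.048×10^-12)(41.2)(1.70×10^4)(0.5492) = 1.17×10^-6 A.

1.17×10^-6 A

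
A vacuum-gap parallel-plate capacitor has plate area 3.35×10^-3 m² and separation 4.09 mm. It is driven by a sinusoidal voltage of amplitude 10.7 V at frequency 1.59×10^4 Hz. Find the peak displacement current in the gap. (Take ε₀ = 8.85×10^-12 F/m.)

The displacement current equals the conduction current C dV/dt, which peaks at C V₀ ω.
With C = ε₀A/d = (8.85×10^-12)(3.35×10^-3)/(4.09×10^-3) = 7.249×10^-12 F and ω = 2πf = 9.990×10^4 rad/s, I_d,max = (7.249×10^-12)(10.7)(9.990×10^4) = 7.75×10^-6 A.

7.75×10^-6 A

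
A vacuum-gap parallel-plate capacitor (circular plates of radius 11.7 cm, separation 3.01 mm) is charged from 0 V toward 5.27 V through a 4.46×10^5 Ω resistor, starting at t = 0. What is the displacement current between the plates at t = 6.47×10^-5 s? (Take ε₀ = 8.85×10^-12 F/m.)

3.75×10^-6 A

C = ε₀A/d = (8.85×10^-12)(0.04301)/(3.01×10^-3) = 1.265×10^-10 F, so τ = RC = 5.642×10^-5 s.
The conduction current is I(t) = (V₀/R) e^(−t/τ), and the displacement current between the plates equals it.
t/τ = 1.147; I_d = (5.27/4.46×10^5) · e^(−1.147) = (1.182×10^-5)(0.3176) = 3.75×10^-6 A.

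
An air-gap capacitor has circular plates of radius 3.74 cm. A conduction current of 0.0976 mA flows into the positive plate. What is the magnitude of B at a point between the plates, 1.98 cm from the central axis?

2.76×10^-10 T

Between the plates the displacement current equals the wire current: I_d = 0.0976 mA = 9.76×10^-5 A.
For r < R the Ampère–Maxwell law gives B(2πr) = μ₀ I_d (r²/R²), so B = μ₀ I_d r/(2πR²) = (4π×10^-7)(9.76×10^-5)(0.0198)/(2π·0.0374²) = 2.76×10^-10 T.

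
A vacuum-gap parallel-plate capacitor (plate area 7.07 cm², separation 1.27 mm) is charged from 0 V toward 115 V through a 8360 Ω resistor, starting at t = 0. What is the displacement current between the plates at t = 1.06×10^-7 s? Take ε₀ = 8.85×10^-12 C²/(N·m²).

1.05×10^-3 A

C = ε₀A/d = (8.85×10^-12)(7.07×10^-4)/(1.27×10^-3) = 4.927×10^-12 F, so τ = RC = 4.119×10^-8 s.
The conduction current is I(t) = (V₀/R) e^(−t/τ), and the displacement current between the plates equals it.
t/τ = 2.573; I_d = (115/8360) · e^(−2.573) = (0.01376)(0.07631) = 1.05×10^-3 A.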